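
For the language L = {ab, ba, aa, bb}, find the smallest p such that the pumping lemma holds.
p = 3

For a finite language L, the pumping lemma holds vacuously if p > max|s| for s ∈ L.

The longest string in L = {ab, ba, aa, bb} has length 2.
If p = 3, then no string s ∈ L has |s| ≥ p, so the condition is vacuously true.

The minimum pumping length is p = 3.

Why no smaller p works: for any p ≤ 2, the longest string s ∈ L has |s| = 2 ≥ p, so it would
have to be pumpable; but pumping up (i = 2, 3, ...) produces ever longer strings, which cannot all lie in the
finite language L. So the pumping property fails for every p ≤ 2.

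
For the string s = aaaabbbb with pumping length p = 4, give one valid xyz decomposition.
x = '', y = 'aaa', z = 'abbbb'

For s = aaaabbbb and p = 4, one valid decomposition is:
- x = '' (length 0)
- y = 'aaa' (length 3)
- z = 'abbbb' (length 5)

Verification:
- xyz = '' + 'aaa' + 'abbbb' = aaaabbbb ✓
- |xy| = 3 ≤ 4 ✓
- |y| = 3 > 0 ✓

All pumping lemma constraints are satisfied.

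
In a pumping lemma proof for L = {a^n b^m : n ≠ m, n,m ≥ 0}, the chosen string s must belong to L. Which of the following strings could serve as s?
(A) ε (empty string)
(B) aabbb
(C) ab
(B) aabbb

The pumping lemma is applied to a string s that lies in L, so first check membership of each option:
- (A) ε = a^0 b^0 has n = m = 0, so it is not in L ✗
- (B) aabbb = a^2 b^3 with 2 ≠ 3, so it is in L ✓
- (C) ab = a^1 b^1 has n = m = 1, so it is not in L ✗

Only (B) aabbb is in L, so it is the only candidate that could play the role of s.
(In a complete proof one picks s in terms of the pumping length p so that |s| ≥ p is guaranteed; a fixed string like aabbb illustrates the shape of such an s.)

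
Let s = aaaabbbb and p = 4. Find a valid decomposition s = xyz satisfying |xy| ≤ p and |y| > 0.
x = '', y = 'aaaa', z = 'bbbb'

For s = aaaabbbb and p = 4, one valid decomposition is:
- x = '' (length 0)
- y = 'aaaa' (length 4)
- z = 'bbbb' (length 4)

Verification:
- xyz = '' + 'aaaa' + 'bbbb' = aaaabbbb ✓
- |xy| = 4 ≤ 4 ✓
- |y| = 4 > 0 ✓

All pumping lemma constraints are satisfied.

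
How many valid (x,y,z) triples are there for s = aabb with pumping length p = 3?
6

For s = 'aabb' with pumping length p = 3:

Constraints: |xy| ≤ 3, |y| > 0

Valid decompositions (|xy| ≤ p, |y| ≥ 1):
  • x='', y='a', z='abb'
  • x='a', y='a', z='bb'
  • x='', y='aa', z='bb'
  • x='aa', y='b', z='b'
  • x='a', y='ab', z='b'
  • x='', y='aab', z='b'

Total count: 6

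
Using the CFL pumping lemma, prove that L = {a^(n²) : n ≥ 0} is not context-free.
Assume for contradiction that L is context-free, and let p ≥ 1 be the pumping length given by the pumping lemma for CFLs.
Choose s = a^(p²). Then s ∈ L and |s| = p² ≥ p.
By the CFL pumping lemma, s = uvxyz for some u, v, x, y, z with |vxy| ≤ p, |vy| ≥ 1, and uv^i xy^i z ∈ L for every i ≥ 0.
All symbols are a's, so only lengths matter: let k = |vy|, with 1 ≤ k ≤ |vxy| ≤ p.

Take i = 2: |uv²xy²z| = p² + k, and p² < p² + k ≤ p² + p < (p + 1)².
So the length lies strictly between consecutive squares and is not a perfect square; uv²xy²z ∉ L.

This contradicts the CFL pumping lemma, which requires uv^i xy^i z ∈ L for all i ≥ 0.
Hence L = {a^(n²) : n ≥ 0} is not context-free. ∎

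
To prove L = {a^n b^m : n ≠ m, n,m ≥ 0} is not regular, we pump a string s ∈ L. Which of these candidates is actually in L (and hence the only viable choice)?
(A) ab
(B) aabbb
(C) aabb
(B) aabbb

The pumping lemma is applied to a string s that lies in L, so first check membership of each option:
- (A) ab = a^1 b^1 has n = m = 1, so it is not in L ✗
- (B) aabbb = a^2 b^3 with 2 ≠ 3, so it is in L ✓
- (C) aabb = a^2 b^2 has n = m = 2, so it is not in L ✗

Only (B) aabbb is in L, so it is the only candidate that could play the role of s.
(In a complete proof one picks s in terms of the pumping length p so that |s| ≥ p is guaranteed; a fixed string like aabbb illustrates the shape of such an s.)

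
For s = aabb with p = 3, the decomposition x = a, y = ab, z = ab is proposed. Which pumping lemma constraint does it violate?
Violated: xyz = s

The decomposition x = a, y = ab, z = ab for s = aabb with p = 3
violates the constraint: xyz = s

xyz = 'a' + 'ab' + 'ab' = 'aabab' ≠ 'aabb' = s. The decomposition doesn't reconstruct s.

Pumping lemma constraints:
1. xyz = s (decomposition is valid)
2. |xy| ≤ p
3. |y| > 0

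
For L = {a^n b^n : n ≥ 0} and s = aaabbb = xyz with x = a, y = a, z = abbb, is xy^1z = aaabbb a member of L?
Yes

xy¹z = a · a · abbb = aaabbb.
aaabbb = a^3 b^3 has equal counts (3 = 3), so it is in L.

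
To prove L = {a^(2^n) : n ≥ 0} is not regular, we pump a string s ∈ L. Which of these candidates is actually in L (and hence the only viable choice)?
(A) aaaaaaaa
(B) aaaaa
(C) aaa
(A) aaaaaaaa

The pumping lemma is applied to a string s that lies in L, so first check membership of each option:
- (A) aaaaaaaa has length 8 = 2^3, so it is in L ✓
- (B) aaaaa has length 5, strictly between 2^2 = 4 and 2^3 = 8, so it is not in L ✗
- (C) aaa has length 3, strictly between 2^1 = 2 and 2^2 = 4, so it is not in L ✗

Only (A) aaaaaaaa is in L, so it is the only candidate that could play the role of s.
(In a complete proof one picks s in terms of the pumping length p so that |s| ≥ p is guaranteed; a fixed string like aaaaaaaa illustrates the shape of such an s.)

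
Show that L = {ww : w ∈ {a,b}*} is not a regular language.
Assume for contradiction that L is regular, and let p ≥ 1 be the pumping length given by the pumping lemma.
Choose s = a^p b a^p b. Then s ∈ L (take w = a^p b) and |s| = 2p + 2 ≥ p.
By the pumping lemma, s = xyz for some x, y, z with |xy| ≤ p, |y| ≥ 1, and xy^i z ∈ L for every i ≥ 0.
Since |xy| ≤ p and the first p symbols of s are all a's, y = a^k for some k with 1 ≤ k ≤ p.

Take i = 2: t = xy²z = a^(p + k) b a^p b.
Suppose t = uu for some string u. The string t contains exactly two b's and ends in b, so u contains exactly one b and ends in b; hence u = a^j b for some j, and uu = a^j b a^j b. Comparing with t = a^(p + k) b a^p b forces j = p + k (first block) and j = p (second block), which is impossible since k ≥ 1. So t ∉ L.

This contradicts the pumping lemma, which requires xy^i z ∈ L for all i ≥ 0.
Hence L = {ww : w ∈ {a,b}*} is not regular. ∎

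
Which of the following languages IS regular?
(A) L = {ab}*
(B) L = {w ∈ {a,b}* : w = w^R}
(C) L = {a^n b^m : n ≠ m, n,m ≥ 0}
(A) {ab}*

(A) L = {ab}* is regular.

This can be recognized by a finite automaton (DFA/NFA).
Regular expressions like {ab}* define regular languages.

The other choices are not regular:
- {w ∈ {a,b}* : w = w^R}: After pumping, the string is no longer symmetric
- {a^n b^m : n ≠ m, n,m ≥ 0}: After pumping a's, we can make n = m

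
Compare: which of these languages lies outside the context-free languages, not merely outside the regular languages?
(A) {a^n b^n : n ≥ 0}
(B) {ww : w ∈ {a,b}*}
(B) {ww : w ∈ {a,b}*}

(B) {ww : w ∈ {a,b}*} requires the CFL pumping lemma.

- {a^n b^n : n ≥ 0} is context-free (but not regular)
  • Can be shown non-regular with the regular pumping lemma
  • After pumping, the number of a's and b's become unequal

- {ww : w ∈ {a,b}*} is NOT context-free
  • Requires the CFL pumping lemma to prove
  • Cannot verify equality of two arbitrary substrings

The CFL pumping lemma is "stronger" in that it can prove non-membership
in the larger class of context-free languages.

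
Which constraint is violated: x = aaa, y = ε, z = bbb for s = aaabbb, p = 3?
Violated: |y| > 0

The decomposition x = aaa, y = ε, z = bbb for s = aaabbb with p = 3
violates the constraint: |y| > 0

|y| = 0, but the pumping lemma requires |y| > 0 (y must be non-empty).

Pumping lemma constraints:
1. xyz = s (decomposition is valid)
2. |xy| ≤ p
3. |y| > 0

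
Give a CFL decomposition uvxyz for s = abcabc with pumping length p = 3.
u='ab', v='c', x='a', y='b', z='c'

For s = abcabc with pumping length p = 3:

One valid decomposition:
- u = 'ab'
- v = 'c'
- x = 'a'
- y = 'b'
- z = 'c'

Verification:
- uvxyz = 'ab' + 'c' + 'a' + 'b' + 'c' = abcabc ✓
- |vxy| = |'cab'| = 3 ≤ 3 ✓
- |vy| = |'cb'| = 2 > 0 ✓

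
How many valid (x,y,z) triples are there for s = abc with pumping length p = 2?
3

For s = 'abc' with pumping length p = 2:

Constraints: |xy| ≤ 2, |y| > 0

Valid decompositions (|xy| ≤ p, |y| ≥ 1):
  • x='', y='a', z='bc'
  • x='a', y='b', z='c'
  • x='', y='ab', z='c'

Total count: 3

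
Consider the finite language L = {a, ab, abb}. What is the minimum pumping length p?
p = 4

For a finite language L, the pumping lemma holds vacuously if p > max|s| for s ∈ L.

The longest string in L = {a, ab, abb} has length 3.
If p = 4, then no string s ∈ L has |s| ≥ p, so the condition is vacuously true.

The minimum pumping length is p = 4.

Why no smaller p works: for any p ≤ 3, the longest string s ∈ L has |s| = 3 ≥ p, so it would
have to be pumpable; but pumping up (i = 2, 3, ...) produces ever longer strings, which cannot all lie in the
finite language L. So the pumping property fails for every p ≤ 3.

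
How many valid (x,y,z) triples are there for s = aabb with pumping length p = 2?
3

For s = 'aabb' with pumping length p = 2:

Constraints: |xy| ≤ 2, |y| > 0

Valid decompositions (|xy| ≤ p, |y| ≥ 1):
  • x='', y='a', z='abb'
  • x='a', y='a', z='bb'
  • x='', y='aa', z='bb'

Total count: 3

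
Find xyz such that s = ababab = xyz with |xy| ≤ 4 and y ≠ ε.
x = 'a', y = 'ba', z = 'bab'

For s = ababab and p = 4, one valid decomposition is:
- x = 'a' (length 1)
- y = 'ba' (length 2)
- z = 'bab' (length 3)

Verification:
- xyz = 'a' + 'ba' + 'bab' = ababab ✓
- |xy| = 3 ≤ 4 ✓
- |y| = 2 > 0 ✓

All pumping lemma constraints are satisfied.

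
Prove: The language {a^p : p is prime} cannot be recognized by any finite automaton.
Assume for contradiction that L is regular, and let p ≥ 1 be the pumping length given by the pumping lemma.
Choose a prime q with q ≥ p (one exists because there are infinitely many primes) and let s = a^q. Then s ∈ L and |s| = q ≥ p.
By the pumping lemma, s = xyz for some x, y, z with |xy| ≤ p, |y| ≥ 1, and xy^i z ∈ L for every i ≥ 0.
Here y = a^k for some k with 1 ≤ k ≤ p, and xy^i z = a^(q + (i − 1)k) for every i ≥ 0.

Take i = q + 1: |xy^(q+1) z| = q + qk = q(k + 1).
Both factors satisfy q ≥ 2 and k + 1 ≥ 2, so q(k + 1) is composite, and xy^(q+1) z ∉ L.

This contradicts the pumping lemma, which requires xy^i z ∈ L for all i ≥ 0.
Hence L = {a^p : p is prime} is not regular. ∎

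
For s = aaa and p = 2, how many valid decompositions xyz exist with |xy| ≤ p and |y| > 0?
3

For s = 'aaa' with pumping length p = 2:

Constraints: |xy| ≤ 2, |y| > 0

Valid decompositions (|xy| ≤ p, |y| ≥ 1):
  • x='', y='a', z='aa'
  • x='a', y='a', z='a'
  • x='', y='aa', z='a'

Total count: 3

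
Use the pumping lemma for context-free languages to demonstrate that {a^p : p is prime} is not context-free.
Assume for contradiction that L is context-free, and let p ≥ 1 be the pumping length given by the pumping lemma for CFLs.
Choose a prime q with q ≥ p and let s = a^q. Then s ∈ L and |s| = q ≥ p.
By the CFL pumping lemma, s = uvxyz for some u, v, x, y, z with |vxy| ≤ p, |vy| ≥ 1, and uv^i xy^i z ∈ L for every i ≥ 0.
All symbols are a's, so only lengths matter: let k = |vy|, with 1 ≤ k ≤ p. Then |uv^i xy^i z| = q + (i − 1)k.

Take i = q + 1: the length is q + qk = q(k + 1).
Both factors satisfy q ≥ 2 and k + 1 ≥ 2, so q(k + 1) is composite and uv^(q+1) xy^(q+1) z ∉ L.

This contradicts the CFL pumping lemma, which requires uv^i xy^i z ∈ L for all i ≥ 0.
Hence L = {a^p : p is prime} is not context-free. ∎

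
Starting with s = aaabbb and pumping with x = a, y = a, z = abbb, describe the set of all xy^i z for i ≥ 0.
{xy^i z : i ≥ 0} = {a^(2+i) b^3 : i ≥ 0} = {aabbb, aaabbb, aaaabbb, ...}

With x = a, y = a, z = abbb: Starting with aaabbb and pumping the second 'a', we get strings with 2+i a's followed by 3 b's for i = 0, 1, 2, ...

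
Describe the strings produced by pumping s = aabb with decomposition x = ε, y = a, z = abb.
{xy^i z : i ≥ 0} = {a^(i+1) b^2 : i ≥ 0} = {abb, aabb, aaabb, ...}

With x = ε, y = a, z = abb: Starting with aabb and pumping the first 'a' (z = abb keeps the second 'a'), we get strings with i+1 a's followed by 2 b's for i = 0, 1, 2, ...; note bb is not produced because z always contributes one a.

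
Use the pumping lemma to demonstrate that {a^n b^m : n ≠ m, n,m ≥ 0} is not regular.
Assume for contradiction that L is regular, and let p ≥ 1 be the pumping length given by the pumping lemma.
Choose s = a^p b^(p + p!). Then s ∈ L because p ≠ p + p! (as p! ≥ 1), and |s| ≥ p.
By the pumping lemma, s = xyz for some x, y, z with |xy| ≤ p, |y| ≥ 1, and xy^i z ∈ L for every i ≥ 0.
Since |xy| ≤ p and the first p symbols of s are all a's, y = a^k for some k with 1 ≤ k ≤ p.
For every i ≥ 0, xy^i z = a^(p + (i − 1)k) b^(p + p!).

Because 1 ≤ k ≤ p, k divides p!. Let t = p!/k (a positive integer) and take i = t + 1.
Then the number of a's is p + tk = p + p!, which equals the number of b's.
So xy^(t+1) z = a^(p + p!) b^(p + p!) has equally many a's and b's and is NOT in L.

This contradicts the pumping lemma, which requires xy^i z ∈ L for all i ≥ 0.
Hence L = {a^n b^m : n ≠ m, n,m ≥ 0} is not regular. ∎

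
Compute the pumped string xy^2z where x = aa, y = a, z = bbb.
aaaabbb

Given x = 'aa', y = 'a', z = 'bbb' and i = 2:

xy^2z = x + y·y·...·y (2 times) + z
       = 'aa' + 'a'^2 + 'bbb'
       = 'aa' + 'aa' + 'bbb'
       = 'aaaabbb'

The pumped string is 'aaaabbb' with length 7.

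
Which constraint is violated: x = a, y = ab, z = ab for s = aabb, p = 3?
Violated: xyz = s

The decomposition x = a, y = ab, z = ab for s = aabb with p = 3
violates the constraint: xyz = s

xyz = 'a' + 'ab' + 'ab' = 'aabab' ≠ 'aabb' = s. The decomposition doesn't reconstruct s.

Pumping lemma constraints:
1. xyz = s (decomposition is valid)
2. |xy| ≤ p
3. |y| > 0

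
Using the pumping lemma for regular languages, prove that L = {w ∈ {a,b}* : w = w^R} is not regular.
Assume for contradiction that L is regular, and let p ≥ 1 be the pumping length given by the pumping lemma.
Choose s = a^p b a^p. Then s ∈ L (it reads the same in both directions) and |s| = 2p + 1 ≥ p.
By the pumping lemma, s = xyz for some x, y, z with |xy| ≤ p, |y| ≥ 1, and xy^i z ∈ L for every i ≥ 0.
Since |xy| ≤ p and the first p symbols of s are all a's, y = a^k for some k with 1 ≤ k ≤ p.

Take i = 0: xy⁰z = a^(p − k) b a^p.
Its reversal is a^p b a^(p − k). These differ because the block of a's before the unique b has length p − k in one and p in the other, and p − k ≠ p since k ≥ 1. So xy⁰z is not a palindrome, i.e. xy⁰z ∉ L.

This contradicts the pumping lemma, which requires xy^i z ∈ L for all i ≥ 0.
Hence L = {w ∈ {a,b}* : w = w^R} is not regular. ∎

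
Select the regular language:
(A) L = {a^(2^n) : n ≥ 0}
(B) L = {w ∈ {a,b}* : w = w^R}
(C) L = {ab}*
(C) {ab}*

(C) L = {ab}* is regular.

This can be recognized by a finite automaton (DFA/NFA).
Regular expressions like {ab}* define regular languages.

The other choices are not regular:
- {w ∈ {a,b}* : w = w^R}: After pumping, the string is no longer symmetric
- {a^(2^n) : n ≥ 0}: After pumping, length is no longer a power of 2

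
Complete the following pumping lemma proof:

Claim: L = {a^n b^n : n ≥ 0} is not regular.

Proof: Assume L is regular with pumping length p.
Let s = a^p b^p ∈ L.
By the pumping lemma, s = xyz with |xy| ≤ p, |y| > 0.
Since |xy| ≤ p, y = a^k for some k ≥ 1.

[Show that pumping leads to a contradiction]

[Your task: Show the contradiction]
Consider xy²z = a^(p+k) b^p.

Since k ≥ 1, we have p + k > p.
So xy²z has more a's than b's: (p+k) a's vs p b's.
This means xy²z ∉ L because a^n b^n requires equal counts.

This contradicts the pumping lemma which states xy²z ∈ L.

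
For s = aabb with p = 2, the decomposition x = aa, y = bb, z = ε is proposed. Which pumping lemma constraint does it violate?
Violated: |xy| ≤ p

The decomposition x = aa, y = bb, z = ε for s = aabb with p = 2
violates the constraint: |xy| ≤ p

|xy| = |aabb| = 4 > 2 = p. The decomposition puts too many characters in xy.

Pumping lemma constraints:
1. xyz = s (decomposition is valid)
2. |xy| ≤ p
3. |y| > 0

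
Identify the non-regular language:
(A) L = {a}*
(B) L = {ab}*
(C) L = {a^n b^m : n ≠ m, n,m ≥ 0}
(C) {a^n b^m : n ≠ m, n,m ≥ 0}

(C) L = {a^n b^m : n ≠ m, n,m ≥ 0} is NOT regular.

The pumping lemma can be used to prove this:
After pumping a's, we can make n = m

The other languages are regular because they can be recognized by finite automata.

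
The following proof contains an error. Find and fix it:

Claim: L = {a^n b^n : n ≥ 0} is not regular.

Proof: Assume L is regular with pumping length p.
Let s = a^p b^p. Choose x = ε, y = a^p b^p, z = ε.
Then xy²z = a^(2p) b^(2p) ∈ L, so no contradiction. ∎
Error: The decomposition violates |xy| ≤ p. With y = a^p b^p, |xy| = |y| = 2p > p. (The proof also miscomputes xy²z, which would be a^p b^p a^p b^p rather than a^(2p) b^(2p), and it wrongly treats one harmless decomposition as settling the matter — the prover does not get to choose the decomposition.)

Correction: The pumping lemma requires |xy| ≤ p, and the argument must handle every decomposition satisfying |xy| ≤ p, |y| ≥ 1. Since s starts with p a's, any such y consists only of a's, say y = a^k with k ≥ 1. Then xy²z = a^(p+k) b^p has unequal numbers of a's and b's, so xy²z ∉ L — the required contradiction.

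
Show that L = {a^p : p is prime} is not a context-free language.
Assume for contradiction that L is context-free, and let p ≥ 1 be the pumping length given by the pumping lemma for CFLs.
Choose a prime q with q ≥ p and let s = a^q. Then s ∈ L and |s| = q ≥ p.
By the CFL pumping lemma, s = uvxyz for some u, v, x, y, z with |vxy| ≤ p, |vy| ≥ 1, and uv^i xy^i z ∈ L for every i ≥ 0.
All symbols are a's, so only lengths matter: let k = |vy|, with 1 ≤ k ≤ p. Then |uv^i xy^i z| = q + (i − 1)k.

Take i = q + 1: the length is q + qk = q(k + 1).
Both factors satisfy q ≥ 2 and k + 1 ≥ 2, so q(k + 1) is composite and uv^(q+1) xy^(q+1) z ∉ L.

This contradicts the CFL pumping lemma, which requires uv^i xy^i z ∈ L for all i ≥ 0.
Hence L = {a^p : p is prime} is not context-free. ∎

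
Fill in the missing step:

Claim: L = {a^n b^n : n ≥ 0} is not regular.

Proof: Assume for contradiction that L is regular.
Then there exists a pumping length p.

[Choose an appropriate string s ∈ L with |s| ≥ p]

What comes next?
s = a^p b^p

This string is in L (has equal a's and b's) and has length 2p ≥ p.
Any decomposition xyz with |xy| ≤ p means y consists only of a's,
so pumping will unbalance the counts.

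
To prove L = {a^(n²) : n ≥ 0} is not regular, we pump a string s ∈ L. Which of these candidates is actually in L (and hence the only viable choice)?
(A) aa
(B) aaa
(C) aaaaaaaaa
(C) aaaaaaaaa

The pumping lemma is applied to a string s that lies in L, so first check membership of each option:
- (A) aa has length 2, strictly between 1² = 1 and 2² = 4, so it is not in L ✗
- (B) aaa has length 3, strictly between 1² = 1 and 2² = 4, so it is not in L ✗
- (C) aaaaaaaaa has length 9 = 3², a perfect square, so it is in L ✓

Only (C) aaaaaaaaa is in L, so it is the only candidate that could play the role of s.
(In a complete proof one picks s in terms of the pumping length p so that |s| ≥ p is guaranteed; a fixed string like aaaaaaaaa illustrates the shape of such an s.)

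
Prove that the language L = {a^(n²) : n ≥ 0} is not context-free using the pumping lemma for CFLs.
Assume for contradiction that L is context-free, and let p ≥ 1 be the pumping length given by the pumping lemma for CFLs.
Choose s = a^(p²). Then s ∈ L and |s| = p² ≥ p.
By the CFL pumping lemma, s = uvxyz for some u, v, x, y, z with |vxy| ≤ p, |vy| ≥ 1, and uv^i xy^i z ∈ L for every i ≥ 0.
All symbols are a's, so only lengths matter: let k = |vy|, with 1 ≤ k ≤ |vxy| ≤ p.

Take i = 2: |uv²xy²z| = p² + k, and p² < p² + k ≤ p² + p < (p + 1)².
So the length lies strictly between consecutive squares and is not a perfect square; uv²xy²z ∉ L.

This contradicts the CFL pumping lemma, which requires uv^i xy^i z ∈ L for all i ≥ 0.
Hence L = {a^(n²) : n ≥ 0} is not context-free. ∎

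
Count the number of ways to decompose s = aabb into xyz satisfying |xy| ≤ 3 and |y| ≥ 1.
6

For s = 'aabb' with pumping length p = 3:

Constraints: |xy| ≤ 3, |y| > 0

Valid decompositions (|xy| ≤ p, |y| ≥ 1):
  • x='', y='a', z='abb'
  • x='a', y='a', z='bb'
  • x='', y='aa', z='bb'
  • x='aa', y='b', z='b'
  • x='a', y='ab', z='b'
  • x='', y='aab', z='b'

Total count: 6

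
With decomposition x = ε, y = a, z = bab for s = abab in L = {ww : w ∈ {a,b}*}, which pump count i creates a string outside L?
i = 0

xy⁰z = ε · ε · bab = bab; bab has odd length 3, so it cannot be written as ww and is not in L.
(Other choices also work, e.g. i = 2, 3; only i = 1 is guaranteed to stay in L since xy¹z = s.)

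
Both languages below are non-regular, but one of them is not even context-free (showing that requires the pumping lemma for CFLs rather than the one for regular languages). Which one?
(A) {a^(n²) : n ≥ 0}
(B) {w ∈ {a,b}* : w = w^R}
(A) {a^(n²) : n ≥ 0}

(A) {a^(n²) : n ≥ 0} requires the CFL pumping lemma.

- {w ∈ {a,b}* : w = w^R} is context-free (but not regular)
  • Can be shown non-regular with the regular pumping lemma
  • After pumping, the string is no longer symmetric

- {a^(n²) : n ≥ 0} is NOT context-free
  • Requires the CFL pumping lemma to prove
  • Gaps between squares grow unboundedly

The CFL pumping lemma is "stronger" in that it can prove non-membership
in the larger class of context-free languages.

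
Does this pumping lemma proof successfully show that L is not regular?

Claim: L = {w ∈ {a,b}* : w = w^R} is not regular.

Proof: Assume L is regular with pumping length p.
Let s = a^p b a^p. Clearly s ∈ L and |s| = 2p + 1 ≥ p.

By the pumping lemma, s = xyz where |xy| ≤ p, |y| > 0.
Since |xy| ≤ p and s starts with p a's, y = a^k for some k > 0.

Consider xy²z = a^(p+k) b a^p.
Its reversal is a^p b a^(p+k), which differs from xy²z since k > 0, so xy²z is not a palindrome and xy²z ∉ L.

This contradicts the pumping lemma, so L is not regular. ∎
The proof is correct.

This proof is valid because:
1. s = a^p b a^p is in L and is chosen in terms of p, so |s| ≥ p holds for every p
2. The decomposition analysis is correct: |xy| ≤ p forces y to lie inside the leading a's
3. The contradiction is valid: a^(p+k) b a^p has more a's before the b than after it, so it is not a palindrome
4. The conclusion follows logically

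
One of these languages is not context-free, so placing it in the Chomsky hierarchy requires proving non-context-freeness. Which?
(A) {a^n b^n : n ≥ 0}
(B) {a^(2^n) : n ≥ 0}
(B) {a^(2^n) : n ≥ 0}

(B) {a^(2^n) : n ≥ 0} requires the CFL pumping lemma.

- {a^n b^n : n ≥ 0} is context-free (but not regular)
  • Can be shown non-regular with the regular pumping lemma
  • After pumping, the number of a's and b's become unequal

- {a^(2^n) : n ≥ 0} is NOT context-free
  • Requires the CFL pumping lemma to prove
  • Gaps between powers of 2 grow exponentially

The CFL pumping lemma is "stronger" in that it can prove non-membership
in the larger class of context-free languages.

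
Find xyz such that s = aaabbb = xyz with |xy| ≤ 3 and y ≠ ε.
x = 'a', y = 'a', z = 'abbb'

For s = aaabbb and p = 3, one valid decomposition is:
- x = 'a' (length 1)
- y = 'a' (length 1)
- z = 'abbb' (length 4)

Verification:
- xyz = 'a' + 'a' + 'abbb' = aaabbb ✓
- |xy| = 2 ≤ 3 ✓
- |y| = 1 > 0 ✓

All pumping lemma constraints are satisfied.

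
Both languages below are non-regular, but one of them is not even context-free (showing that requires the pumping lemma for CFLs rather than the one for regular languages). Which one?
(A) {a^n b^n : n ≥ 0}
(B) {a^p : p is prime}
(B) {a^p : p is prime}

(B) {a^p : p is prime} requires the CFL pumping lemma.

- {a^n b^n : n ≥ 0} is context-free (but not regular)
  • Can be shown non-regular with the regular pumping lemma
  • After pumping, the number of a's and b's become unequal

- {a^p : p is prime} is NOT context-free
  • Requires the CFL pumping lemma to prove
  • The CFL pumping lemma also fails because prime gaps are unbounded

The CFL pumping lemma is "stronger" in that it can prove non-membership
in the larger class of context-free languages.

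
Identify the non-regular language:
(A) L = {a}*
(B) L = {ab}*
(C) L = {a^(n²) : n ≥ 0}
(C) {a^(n²) : n ≥ 0}

(C) L = {a^(n²) : n ≥ 0} is NOT regular.

The pumping lemma can be used to prove this:
After pumping, length is no longer a perfect square

The other languages are regular because they can be recognized by finite automata.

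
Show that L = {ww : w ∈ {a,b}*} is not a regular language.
Assume for contradiction that L is regular, and let p ≥ 1 be the pumping length given by the pumping lemma.
Choose s = a^p b a^p b. Then s ∈ L (take w = a^p b) and |s| = 2p + 2 ≥ p.
By the pumping lemma, s = xyz for some x, y, z with |xy| ≤ p, |y| ≥ 1, and xy^i z ∈ L for every i ≥ 0.
Since |xy| ≤ p and the first p symbols of s are all a's, y = a^k for some k with 1 ≤ k ≤ p.

Take i = 2: t = xy²z = a^(p + k) b a^p b.
Suppose t = uu for some string u. The string t contains exactly two b's and ends in b, so u contains exactly one b and ends in b; hence u = a^j b for some j, and uu = a^j b a^j b. Comparing with t = a^(p + k) b a^p b forces j = p + k (first block) and j = p (second block), which is impossible since k ≥ 1. So t ∉ L.

This contradicts the pumping lemma, which requires xy^i z ∈ L for all i ≥ 0.
Hence L = {ww : w ∈ {a,b}*} is not regular. ∎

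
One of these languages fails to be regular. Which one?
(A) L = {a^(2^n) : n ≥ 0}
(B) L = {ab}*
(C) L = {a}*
(A) {a^(2^n) : n ≥ 0}

(A) L = {a^(2^n) : n ≥ 0} is NOT regular.

The pumping lemma can be used to prove this:
After pumping, length is no longer a power of 2

The other languages are regular because they can be recognized by finite automata.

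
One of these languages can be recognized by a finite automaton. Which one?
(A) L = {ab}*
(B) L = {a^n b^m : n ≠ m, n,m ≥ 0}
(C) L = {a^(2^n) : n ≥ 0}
(A) {ab}*

(A) L = {ab}* is regular.

This can be recognized by a finite automaton (DFA/NFA).
Regular expressions like {ab}* define regular languages.

The other choices are not regular:
- {a^n b^m : n ≠ m, n,m ≥ 0}: After pumping a's, we can make n = m
- {a^(2^n) : n ≥ 0}: After pumping, length is no longer a power of 2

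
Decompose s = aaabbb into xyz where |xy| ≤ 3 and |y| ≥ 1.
x = 'a', y = 'a', z = 'abbb'

For s = aaabbb and p = 3, one valid decomposition is:
- x = 'a' (length 1)
- y = 'a' (length 1)
- z = 'abbb' (length 4)

Verification:
- xyz = 'a' + 'a' + 'abbb' = aaabbb ✓
- |xy| = 2 ≤ 3 ✓
- |y| = 1 > 0 ✓

All pumping lemma constraints are satisfied.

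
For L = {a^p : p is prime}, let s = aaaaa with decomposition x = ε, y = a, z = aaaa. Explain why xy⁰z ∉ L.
xy⁰z = aaaa ∉ L

Pumping with i = 0 replaces y = a by y⁰ = ε:
- Original: s = xyz = aaaaa; aaaaa has length 5, which is prime, so it is in L
- Pumped: xy⁰z = ε · ε · aaaa = aaaa
- aaaa has length 4 = 2 × 2, which is not prime, so it is not in L

The pumping lemma would require xy⁰z ∈ L, so this decomposition yields a contradiction.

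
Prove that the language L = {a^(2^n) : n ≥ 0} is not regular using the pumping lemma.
Assume for contradiction that L is regular, and let p ≥ 1 be the pumping length given by the pumping lemma.
Choose s = a^(2^p). Then s ∈ L and |s| = 2^p ≥ p.
By the pumping lemma, s = xyz for some x, y, z with |xy| ≤ p, |y| ≥ 1, and xy^i z ∈ L for every i ≥ 0.
Here y = a^k for some k with 1 ≤ k ≤ |xy| ≤ p, and p < 2^p.

Take i = 2: |xy²z| = 2^p + k.
Now 2^p < 2^p + k ≤ 2^p + p < 2^p + 2^p = 2^(p+1).
So |xy²z| lies strictly between the consecutive powers of two 2^p and 2^(p+1), hence is not a power of 2, and xy²z ∉ L.

This contradicts the pumping lemma, which requires xy^i z ∈ L for all i ≥ 0.
Hence L = {a^(2^n) : n ≥ 0} is not regular. ∎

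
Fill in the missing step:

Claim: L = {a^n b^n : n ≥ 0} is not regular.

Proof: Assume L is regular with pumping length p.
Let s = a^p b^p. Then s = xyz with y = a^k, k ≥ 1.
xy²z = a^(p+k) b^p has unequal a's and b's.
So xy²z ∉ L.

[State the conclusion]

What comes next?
This contradicts the pumping lemma for regular languages,
which guarantees xy^i z ∈ L for all i ≥ 0.

Since our assumption that L is regular leads to a contradiction,
we conclude that L = {a^n b^n : n ≥ 0} is NOT regular. ∎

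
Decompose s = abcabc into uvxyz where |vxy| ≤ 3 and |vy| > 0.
u='ab', v='c', x='a', y='b', z='c'

For s = abcabc with pumping length p = 3:

One valid decomposition:
- u = 'ab'
- v = 'c'
- x = 'a'
- y = 'b'
- z = 'c'

Verification:
- uvxyz = 'ab' + 'c' + 'a' + 'b' + 'c' = abcabc ✓
- |vxy| = |'cab'| = 3 ≤ 3 ✓
- |vy| = |'cb'| = 2 > 0 ✓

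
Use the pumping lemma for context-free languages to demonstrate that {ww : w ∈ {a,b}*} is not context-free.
Assume for contradiction that L is context-free, and let p ≥ 1 be the pumping length given by the pumping lemma for CFLs.
Choose s = a^p b^p a^p b^p. Then s ∈ L (take w = a^p b^p) and |s| = 4p ≥ p.
By the CFL pumping lemma, s = uvxyz for some u, v, x, y, z with |vxy| ≤ p, |vy| ≥ 1, and uv^i xy^i z ∈ L for every i ≥ 0.

Write s as four blocks A₁ B₁ A₂ B₂ with A₁ = A₂ = a^p and B₁ = B₂ = b^p. Since |vxy| ≤ p, the window vxy lies inside at most two adjacent blocks. Take i = 0 and let t = uxz, so |t| = 4p − |vy| with 1 ≤ |vy| ≤ p. If |t| is odd, t ∉ L immediately, so assume |vy| is even (hence |vy| ≥ 2) and |t|/2 = 2p − |vy|/2, which satisfies p ≤ |t|/2 ≤ 2p − 1.

Case 1 (vxy inside A₁B₁): t = a^(p−j) b^(p−l) a^p b^p with j + l = |vy|. The second half of t has length < 2p, so it is a suffix of the trailing a^p b^p and ends in b; the first half is a^(p−j) b^(p−l) a^((j+l)/2), which ends in a because (j+l)/2 ≥ 1. The halves differ, so t ∉ L.

Case 2 (vxy inside B₁A₂, straddling the middle): t = a^p b^(p−j) a^(p−l) b^p with j + l = |vy|. If t = ww, then w is a prefix of t of length ≥ p, so w begins with a^p; and w is a suffix of t of length ≥ p, so w ends with b^p. That forces |w| ≥ 2p, contradicting |w| = |t|/2 ≤ 2p − 1. So t ∉ L.

Case 3 (vxy inside A₂B₂): t = a^p b^p a^(p−j) b^(p−l) with j + l = |vy|. The first half of t is a prefix of a^p b^p, so it begins with a; the second half is b^((j+l)/2) a^(p−j) b^(p−l), which begins with b. The halves differ, so t ∉ L.

In every case uv⁰xy⁰z = uxz ∉ L.

This contradicts the CFL pumping lemma, which requires uv^i xy^i z ∈ L for all i ≥ 0.
Hence L = {ww : w ∈ {a,b}*} is not context-free. ∎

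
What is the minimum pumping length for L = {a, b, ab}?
p = 3

For a finite language L, the pumping lemma holds vacuously if p > max|s| for s ∈ L.

The longest string in L = {a, b, ab} has length 2.
If p = 3, then no string s ∈ L has |s| ≥ p, so the condition is vacuously true.

The minimum pumping length is p = 3.

Why no smaller p works: for any p ≤ 2, the longest string s ∈ L has |s| = 2 ≥ p, so it would
have to be pumpable; but pumping up (i = 2, 3, ...) produces ever longer strings, which cannot all lie in the
finite language L. So the pumping property fails for every p ≤ 2.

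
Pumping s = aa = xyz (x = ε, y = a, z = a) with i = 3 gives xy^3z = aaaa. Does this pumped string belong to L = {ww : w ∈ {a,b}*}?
Yes

xy³z = ε · aaa · a = aaaa.
aaaa splits into halves aa · aa, which are equal, so it is in L (w = aa).
(A single pumped string landing in L is not a contradiction by itself; a non-regularity proof needs some i for which xy^i z ∉ L, for every admissible decomposition.)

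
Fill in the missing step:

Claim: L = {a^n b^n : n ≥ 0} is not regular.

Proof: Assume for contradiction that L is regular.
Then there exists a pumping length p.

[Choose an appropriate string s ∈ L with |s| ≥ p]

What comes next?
s = a^p b^p

This string is in L (has equal a's and b's) and has length 2p ≥ p.
Any decomposition xyz with |xy| ≤ p means y consists only of a's,
so pumping will unbalance the counts.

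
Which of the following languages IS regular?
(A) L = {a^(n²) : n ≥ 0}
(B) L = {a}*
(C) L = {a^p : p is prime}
(B) {a}*

(B) L = {a}* is regular.

This can be recognized by a finite automaton (DFA/NFA).
Regular expressions like {a}* define regular languages.

The other choices are not regular:
- {a^p : p is prime}: After pumping, the length becomes composite
- {a^(n²) : n ≥ 0}: After pumping, length is no longer a perfect square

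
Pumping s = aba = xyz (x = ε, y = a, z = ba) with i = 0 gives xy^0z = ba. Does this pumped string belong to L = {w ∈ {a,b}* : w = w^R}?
No

xy⁰z = ε · ε · ba = ba.
ba reversed is ab ≠ ba, so it is not a palindrome and is not in L.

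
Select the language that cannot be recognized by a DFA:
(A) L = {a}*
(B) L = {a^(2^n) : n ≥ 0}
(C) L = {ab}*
(B) {a^(2^n) : n ≥ 0}

(B) L = {a^(2^n) : n ≥ 0} is NOT regular.

The pumping lemma can be used to prove this:
After pumping, length is no longer a power of 2

The other languages are regular because they can be recognized by finite automata.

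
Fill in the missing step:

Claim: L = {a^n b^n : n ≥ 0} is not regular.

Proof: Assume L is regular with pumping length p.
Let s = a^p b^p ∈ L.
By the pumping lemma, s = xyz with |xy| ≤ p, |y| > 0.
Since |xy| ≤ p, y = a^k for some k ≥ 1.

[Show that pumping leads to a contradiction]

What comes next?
Consider xy²z = a^(p+k) b^p.

Since k ≥ 1, we have p + k > p.
So xy²z has more a's than b's: (p+k) a's vs p b's.
This means xy²z ∉ L because a^n b^n requires equal counts.

This contradicts the pumping lemma which states xy²z ∈ L.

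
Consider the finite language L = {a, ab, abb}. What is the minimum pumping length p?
p = 4

For a finite language L, the pumping lemma holds vacuously if p > max|s| for s ∈ L.

The longest string in L = {a, ab, abb} has length 3.
If p = 4, then no string s ∈ L has |s| ≥ p, so the condition is vacuously true.

The minimum pumping length is p = 4.

Why no smaller p works: for any p ≤ 3, the longest string s ∈ L has |s| = 3 ≥ p, so it would
have to be pumpable; but pumping up (i = 2, 3, ...) produces ever longer strings, which cannot all lie in the
finite language L. So the pumping property fails for every p ≤ 3.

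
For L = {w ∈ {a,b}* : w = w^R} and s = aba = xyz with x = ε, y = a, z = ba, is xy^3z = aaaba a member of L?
No

xy³z = ε · aaa · ba = aaaba.
aaaba reversed is abaaa ≠ aaaba, so it is not a palindrome and is not in L.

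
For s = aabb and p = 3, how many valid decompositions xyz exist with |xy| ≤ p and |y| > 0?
6

For s = 'aabb' with pumping length p = 3:

Constraints: |xy| ≤ 3, |y| > 0

Valid decompositions (|xy| ≤ p, |y| ≥ 1):
  • x='', y='a', z='abb'
  • x='a', y='a', z='bb'
  • x='', y='aa', z='bb'
  • x='aa', y='b', z='b'
  • x='a', y='ab', z='b'
  • x='', y='aab', z='b'

Total count: 6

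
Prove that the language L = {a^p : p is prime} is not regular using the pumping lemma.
Assume for contradiction that L is regular, and let p ≥ 1 be the pumping length given by the pumping lemma.
Choose a prime q with q ≥ p (one exists because there are infinitely many primes) and let s = a^q. Then s ∈ L and |s| = q ≥ p.
By the pumping lemma, s = xyz for some x, y, z with |xy| ≤ p, |y| ≥ 1, and xy^i z ∈ L for every i ≥ 0.
Here y = a^k for some k with 1 ≤ k ≤ p, and xy^i z = a^(q + (i − 1)k) for every i ≥ 0.

Take i = q + 1: |xy^(q+1) z| = q + qk = q(k + 1).
Both factors satisfy q ≥ 2 and k + 1 ≥ 2, so q(k + 1) is composite, and xy^(q+1) z ∉ L.

This contradicts the pumping lemma, which requires xy^i z ∈ L for all i ≥ 0.
Hence L = {a^p : p is prime} is not regular. ∎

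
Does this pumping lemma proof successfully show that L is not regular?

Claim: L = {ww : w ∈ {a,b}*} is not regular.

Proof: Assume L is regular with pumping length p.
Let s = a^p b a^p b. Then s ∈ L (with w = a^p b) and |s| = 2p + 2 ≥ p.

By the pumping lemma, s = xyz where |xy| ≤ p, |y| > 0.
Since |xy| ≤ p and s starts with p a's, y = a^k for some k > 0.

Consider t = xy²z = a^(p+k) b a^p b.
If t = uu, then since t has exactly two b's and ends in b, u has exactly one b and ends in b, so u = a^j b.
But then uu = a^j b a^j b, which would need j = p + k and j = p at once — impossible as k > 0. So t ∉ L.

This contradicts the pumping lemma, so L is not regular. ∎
The proof is correct.

This proof is valid because:
1. s = a^p b a^p b is in L and is chosen in terms of p, so |s| ≥ p holds for every p
2. The decomposition analysis is correct: |xy| ≤ p forces y to lie inside the leading a's
3. The contradiction is valid: the argument shows a^(p+k) b a^p b cannot be split into two equal halves
4. The conclusion follows logically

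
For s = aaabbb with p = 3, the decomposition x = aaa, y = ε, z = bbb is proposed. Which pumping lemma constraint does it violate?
Violated: |y| > 0

The decomposition x = aaa, y = ε, z = bbb for s = aaabbb with p = 3
violates the constraint: |y| > 0

|y| = 0, but the pumping lemma requires |y| > 0 (y must be non-empty).

Pumping lemma constraints:
1. xyz = s (decomposition is valid)
2. |xy| ≤ p
3. |y| > 0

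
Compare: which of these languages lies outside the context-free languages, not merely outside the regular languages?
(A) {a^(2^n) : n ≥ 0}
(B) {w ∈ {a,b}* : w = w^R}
(A) {a^(2^n) : n ≥ 0}

(A) {a^(2^n) : n ≥ 0} requires the CFL pumping lemma.

- {w ∈ {a,b}* : w = w^R} is context-free (but not regular)
  • Can be shown non-regular with the regular pumping lemma
  • After pumping, the string is no longer symmetric

- {a^(2^n) : n ≥ 0} is NOT context-free
  • Requires the CFL pumping lemma to prove
  • Gaps between powers of 2 grow exponentially

The CFL pumping lemma is "stronger" in that it can prove non-membership
in the larger class of context-free languages.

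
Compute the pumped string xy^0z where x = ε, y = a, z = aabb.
aabb

Given x = '', y = 'a', z = 'aabb' and i = 0:

xy^0z = x + y·y·...·y (0 times) + z
       = '' + 'a'^0 + 'aabb'
       = '' + '' + 'aabb'
       = 'aabb'

The pumped string is 'aabb' with length 4.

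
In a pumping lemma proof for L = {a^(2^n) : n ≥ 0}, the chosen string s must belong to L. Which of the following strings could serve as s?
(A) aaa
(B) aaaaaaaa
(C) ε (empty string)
(B) aaaaaaaa

The pumping lemma is applied to a string s that lies in L, so first check membership of each option:
- (A) aaa has length 3, strictly between 2^1 = 2 and 2^2 = 4, so it is not in L ✗
- (B) aaaaaaaa has length 8 = 2^3, so it is in L ✓
- (C) ε has length 0, which is not a power of 2, so it is not in L ✗

Only (B) aaaaaaaa is in L, so it is the only candidate that could play the role of s.
(In a complete proof one picks s in terms of the pumping length p so that |s| ≥ p is guaranteed; a fixed string like aaaaaaaa illustrates the shape of such an s.)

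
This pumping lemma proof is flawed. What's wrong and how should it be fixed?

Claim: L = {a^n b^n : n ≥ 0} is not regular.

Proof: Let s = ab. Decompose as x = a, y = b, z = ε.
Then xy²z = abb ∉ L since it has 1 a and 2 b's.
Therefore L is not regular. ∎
Error: The string s = ab might be shorter than the pumping length p.

Correction: Choose s = a^p b^p to ensure |s| ≥ p. Also, the decomposition is wrong: with |xy| ≤ p, y cannot include b's when s starts with p a's.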